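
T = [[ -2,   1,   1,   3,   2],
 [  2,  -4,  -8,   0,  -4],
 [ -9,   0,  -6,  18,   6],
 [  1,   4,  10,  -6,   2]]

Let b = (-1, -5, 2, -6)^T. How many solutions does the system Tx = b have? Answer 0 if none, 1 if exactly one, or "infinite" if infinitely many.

0

Row reduce the augmented matrix [T | b].
R2 ← R2 + R1: [0, -3, -7, 3, -2, -6]
R3 ← R3 − (9/2)·R1: [0, -9/2, -21/2, 9/2, -3, 13/2]
R4 ← R4 + (1/2)·R1: [0, 9/2, 21/2, -9/2, 3, -13/2]
R3 ← R3 − (3/2)·R2: [0, 0, 0, 0, 0, 31/2]
R4 ← R4 + (3/2)·R2: [0, 0, 0, 0, 0, -31/2]
R4 ← R4 + R3: [0, 0, 0, 0, 0, 0]
The echelon form has 3 nonzero rows; the last pivot sits in the augmented column, so rank(T) = 2 but rank([T|b]) = 3.
Since the ranks differ, the system is inconsistent.
It has no solutions.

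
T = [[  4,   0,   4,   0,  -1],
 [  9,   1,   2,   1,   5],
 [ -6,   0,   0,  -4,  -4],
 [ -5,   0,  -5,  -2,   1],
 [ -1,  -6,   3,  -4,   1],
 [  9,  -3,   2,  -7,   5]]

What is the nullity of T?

Row reduce to echelon form.
R2 ← R2 − (9/4)·R1: [0, 1, -7, 1, 29/4]
R3 ← R3 + (3/2)·R1: [0, 0, 6, -4, -11/2]
R4 ← R4 + (5/4)·R1: [0, 0, 0, -2, -1/4]
R5 ← R5 + (1/4)·R1: [0, -6, 4, -4, 3/4]
R6 ← R6 − (9/4)·R1: [0, -3, -7, -7, 29/4]
R5 ← R5 + (6)·R2: [0, 0, -38, 2, 177/4]
R6 ← R6 + (3)·R2: [0, 0, -28, -4, 29]
R5 ← R5 + (19/3)·R3: [0, 0, 0, -70/3, 113/12]
R6 ← R6 + (14/3)·R3: [0, 0, 0, -68/3, 10/3]
R5 ← R5 − (35/3)·R4: [0, 0, 0, 0, 37/3]
R6 ← R6 − (34/3)·R4: [0, 0, 0, 0, 37/6]
R6 ← R6 − (1/2)·R5: [0, 0, 0, 0, 0]
5 nonzero rows, so rank(T) = 5.
T has 5 columns; by rank–nullity, nullity = 5 − 5 = 0.

0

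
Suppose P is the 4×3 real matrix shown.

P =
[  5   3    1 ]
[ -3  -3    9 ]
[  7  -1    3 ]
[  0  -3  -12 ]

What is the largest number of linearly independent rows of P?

3

Row reduce to echelon form.
R2 ← R2 + (3/5)·R1: [0, -6/5, 48/5]
R3 ← R3 − (7/5)·R1: [0, -26/5, 8/5]
R3 ← R3 − (13/3)·R2: [0, 0, -40]
R4 ← R4 − (5/2)·R2: [0, 0, -36]
R4 ← R4 − (9/10)·R3: [0, 0, 0]
Echelon form has 3 nonzero rows, so rank(P) = 3.
The rank gives the maximum number of linearly independent rows: 3.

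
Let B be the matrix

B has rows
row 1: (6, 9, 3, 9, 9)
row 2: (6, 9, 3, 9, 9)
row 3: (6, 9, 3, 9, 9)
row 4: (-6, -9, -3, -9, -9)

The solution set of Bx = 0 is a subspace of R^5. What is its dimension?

4

Row reduce to echelon form.
R2 ← R2 − R1: [0, 0, 0, 0, 0]
R3 ← R3 − R1: [0, 0, 0, 0, 0]
R4 ← R4 + R1: [0, 0, 0, 0, 0]
1 nonzero row, so rank(B) = 1.
B has 5 columns; by rank–nullity, nullity = 5 − 1 = 4.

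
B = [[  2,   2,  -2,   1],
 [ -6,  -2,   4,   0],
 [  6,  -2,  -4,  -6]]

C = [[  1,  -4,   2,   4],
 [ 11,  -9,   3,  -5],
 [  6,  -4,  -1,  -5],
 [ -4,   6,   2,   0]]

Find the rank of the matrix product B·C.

3

First compute BC:
[[  8, -12,  14,   8],
 [ -4,  26, -22, -34],
 [-16, -26,  -2,  54]]
Now row reduce the product.
R2 ← R2 + (1/2)·R1: [0, 20, -15, -30]
R3 ← R3 + (2)·R1: [0, -50, 26, 70]
R3 ← R3 + (5/2)·R2: [0, 0, -23/2, -5]
3 nonzero rows, so rank(BC) = 3.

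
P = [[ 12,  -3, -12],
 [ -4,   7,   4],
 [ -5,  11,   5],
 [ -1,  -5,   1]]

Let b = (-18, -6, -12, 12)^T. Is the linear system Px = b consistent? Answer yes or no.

yes

Row reduce the augmented matrix [P | b].
R2 ← R2 + (1/3)·R1: [0, 6, 0, -12]
R3 ← R3 + (5/12)·R1: [0, 39/4, 0, -39/2]
R4 ← R4 + (1/12)·R1: [0, -21/4, 0, 21/2]
R3 ← R3 − (13/8)·R2: [0, 0, 0, 0]
R4 ← R4 + (7/8)·R2: [0, 0, 0, 0]
The echelon form has 2 nonzero rows, and every pivot lies in the first 3 columns, so rank(P) = rank([P|b]) = 2.
The system is consistent.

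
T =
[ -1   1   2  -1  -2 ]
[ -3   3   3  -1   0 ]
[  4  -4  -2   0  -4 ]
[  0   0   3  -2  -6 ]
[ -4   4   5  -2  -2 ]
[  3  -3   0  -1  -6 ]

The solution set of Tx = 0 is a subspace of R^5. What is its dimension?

Row reduce to echelon form.
R2 ← R2 − (3)·R1: [0, 0, -3, 2, 6]
R3 ← R3 + (4)·R1: [0, 0, 6, -4, -12]
R5 ← R5 − (4)·R1: [0, 0, -3, 2, 6]
R6 ← R6 + (3)·R1: [0, 0, 6, -4, -12]
R3 ← R3 + (2)·R2: [0, 0, 0, 0, 0]
R4 ← R4 + R2: [0, 0, 0, 0, 0]
R5 ← R5 − R2: [0, 0, 0, 0, 0]
R6 ← R6 + (2)·R2: [0, 0, 0, 0, 0]
2 nonzero rows, so rank(T) = 2.
T has 5 columns; by rank–nullity, nullity = 5 − 2 = 3.

3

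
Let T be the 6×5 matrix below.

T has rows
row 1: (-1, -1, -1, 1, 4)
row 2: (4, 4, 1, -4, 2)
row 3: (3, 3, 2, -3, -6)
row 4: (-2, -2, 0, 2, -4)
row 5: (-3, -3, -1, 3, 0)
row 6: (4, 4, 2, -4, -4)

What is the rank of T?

Row reduce to echelon form.
R2 ← R2 + (4)·R1: [0, 0, -3, 0, 18]
R3 ← R3 + (3)·R1: [0, 0, -1, 0, 6]
R4 ← R4 − (2)·R1: [0, 0, 2, 0, -12]
R5 ← R5 − (3)·R1: [0, 0, 2, 0, -12]
R6 ← R6 + (4)·R1: [0, 0, -2, 0, 12]
R3 ← R3 − (1/3)·R2: [0, 0, 0, 0, 0]
R4 ← R4 + (2/3)·R2: [0, 0, 0, 0, 0]
R5 ← R5 + (2/3)·R2: [0, 0, 0, 0, 0]
R6 ← R6 − (2/3)·R2: [0, 0, 0, 0, 0]
Echelon form has 2 nonzero rows, so rank(T) = 2.

2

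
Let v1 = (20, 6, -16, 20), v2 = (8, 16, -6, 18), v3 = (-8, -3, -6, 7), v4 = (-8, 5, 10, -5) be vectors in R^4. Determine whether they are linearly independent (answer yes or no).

yes

Form the matrix with these vectors as rows and row reduce.
R2 ← R2 − (2/5)·R1: [0, 68/5, 2/5, 10]
R3 ← R3 + (2/5)·R1: [0, -3/5, -62/5, 15]
R4 ← R4 + (2/5)·R1: [0, 37/5, 18/5, 3]
R3 ← R3 + (3/68)·R2: [0, 0, -421/34, 525/34]
R4 ← R4 − (37/68)·R2: [0, 0, 115/34, -83/34]
R4 ← R4 + (115/421)·R3: [0, 0, 0, 748/421]
4 nonzero rows, so the 4 vectors span a space of dimension 4.
Since 4 = 4, the vectors are linearly independent.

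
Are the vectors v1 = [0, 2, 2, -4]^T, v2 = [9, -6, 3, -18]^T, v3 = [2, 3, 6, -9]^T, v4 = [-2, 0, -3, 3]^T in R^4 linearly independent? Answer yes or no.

no

Form the matrix with these vectors as rows and row reduce.
Swap R1 ↔ R2
R3 ← R3 − (2/9)·R1: [0, 13/3, 16/3, -5]
R4 ← R4 + (2/9)·R1: [0, -4/3, -7/3, -1]
R3 ← R3 − (13/6)·R2: [0, 0, 1, 11/3]
R4 ← R4 + (2/3)·R2: [0, 0, -1, -11/3]
R4 ← R4 + R3: [0, 0, 0, 0]
3 nonzero rows, so the 4 vectors span a space of dimension 3.
Since 3 < 4, the vectors are linearly dependent.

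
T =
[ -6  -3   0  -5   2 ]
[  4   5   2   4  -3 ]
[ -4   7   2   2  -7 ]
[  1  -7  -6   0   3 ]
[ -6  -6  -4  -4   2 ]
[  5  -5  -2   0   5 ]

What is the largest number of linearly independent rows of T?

3

Row reduce to echelon form.
R2 ← R2 + (2/3)·R1: [0, 3, 2, 2/3, -5/3]
R3 ← R3 − (2/3)·R1: [0, 9, 2, 16/3, -25/3]
R4 ← R4 + (1/6)·R1: [0, -15/2, -6, -5/6, 10/3]
R5 ← R5 − R1: [0, -3, -4, 1, 0]
R6 ← R6 + (5/6)·R1: [0, -15/2, -2, -25/6, 20/3]
R3 ← R3 − (3)·R2: [0, 0, -4, 10/3, -10/3]
R4 ← R4 + (5/2)·R2: [0, 0, -1, 5/6, -5/6]
R5 ← R5 + R2: [0, 0, -2, 5/3, -5/3]
R6 ← R6 + (5/2)·R2: [0, 0, 3, -5/2, 5/2]
R4 ← R4 − (1/4)·R3: [0, 0, 0, 0, 0]
R5 ← R5 − (1/2)·R3: [0, 0, 0, 0, 0]
R6 ← R6 + (3/4)·R3: [0, 0, 0, 0, 0]
Echelon form has 3 nonzero rows, so rank(T) = 3.
The rank gives the maximum number of linearly independent rows: 3.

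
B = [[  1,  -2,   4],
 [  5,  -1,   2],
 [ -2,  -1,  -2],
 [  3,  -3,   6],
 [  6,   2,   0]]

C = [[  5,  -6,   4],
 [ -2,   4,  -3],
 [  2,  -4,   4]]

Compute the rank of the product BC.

First compute BC:
[[ 17, -30,  26],
 [ 31, -42,  31],
 [-12,  16, -13],
 [ 33, -54,  45],
 [ 26, -28,  18]]
Now row reduce the product.
R2 ← R2 − (31/17)·R1: [0, 216/17, -279/17]
R3 ← R3 + (12/17)·R1: [0, -88/17, 91/17]
R4 ← R4 − (33/17)·R1: [0, 72/17, -93/17]
R5 ← R5 − (26/17)·R1: [0, 304/17, -370/17]
R3 ← R3 + (11/27)·R2: [0, 0, -4/3]
R4 ← R4 − (1/3)·R2: [0, 0, 0]
R5 ← R5 − (38/27)·R2: [0, 0, 4/3]
R5 ← R5 + R3: [0, 0, 0]
3 nonzero rows, so rank(BC) = 3.

3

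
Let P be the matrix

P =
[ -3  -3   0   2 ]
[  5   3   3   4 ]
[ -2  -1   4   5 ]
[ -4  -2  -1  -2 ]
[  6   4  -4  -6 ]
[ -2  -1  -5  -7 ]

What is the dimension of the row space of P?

Row reduce to echelon form.
R2 ← R2 + (5/3)·R1: [0, -2, 3, 22/3]
R3 ← R3 − (2/3)·R1: [0, 1, 4, 11/3]
R4 ← R4 − (4/3)·R1: [0, 2, -1, -14/3]
R5 ← R5 + (2)·R1: [0, -2, -4, -2]
R6 ← R6 − (2/3)·R1: [0, 1, -5, -25/3]
R3 ← R3 + (1/2)·R2: [0, 0, 11/2, 22/3]
R4 ← R4 + R2: [0, 0, 2, 8/3]
R5 ← R5 − R2: [0, 0, -7, -28/3]
R6 ← R6 + (1/2)·R2: [0, 0, -7/2, -14/3]
R4 ← R4 − (4/11)·R3: [0, 0, 0, 0]
R5 ← R5 + (14/11)·R3: [0, 0, 0, 0]
R6 ← R6 + (7/11)·R3: [0, 0, 0, 0]
Echelon form has 3 nonzero rows, so rank(P) = 3.
The row space has dimension equal to the rank: 3.

3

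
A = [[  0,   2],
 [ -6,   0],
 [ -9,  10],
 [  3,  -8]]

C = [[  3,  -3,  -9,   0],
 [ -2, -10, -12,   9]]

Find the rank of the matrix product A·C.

2

First compute AC:
[[ -4, -20, -24,  18],
 [-18,  18,  54,   0],
 [-47, -73, -39,  90],
 [ 25,  71,  69, -72]]
Now row reduce the product.
R2 ← R2 − (9/2)·R1: [0, 108, 162, -81]
R3 ← R3 − (47/4)·R1: [0, 162, 243, -243/2]
R4 ← R4 + (25/4)·R1: [0, -54, -81, 81/2]
R3 ← R3 − (3/2)·R2: [0, 0, 0, 0]
R4 ← R4 + (1/2)·R2: [0, 0, 0, 0]
2 nonzero rows, so rank(AC) = 2.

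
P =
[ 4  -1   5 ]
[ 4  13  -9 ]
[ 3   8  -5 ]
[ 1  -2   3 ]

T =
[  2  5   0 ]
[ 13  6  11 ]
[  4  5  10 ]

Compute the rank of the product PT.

First compute PT:
[[ 15,  39,  39],
 [141,  53,  53],
 [ 90,  38,  38],
 [-12,   8,   8]]
Now row reduce the product.
R2 ← R2 − (47/5)·R1: [0, -1568/5, -1568/5]
R3 ← R3 − (6)·R1: [0, -196, -196]
R4 ← R4 + (4/5)·R1: [0, 196/5, 196/5]
R3 ← R3 − (5/8)·R2: [0, 0, 0]
R4 ← R4 + (1/8)·R2: [0, 0, 0]
2 nonzero rows, so rank(PT) = 2.

2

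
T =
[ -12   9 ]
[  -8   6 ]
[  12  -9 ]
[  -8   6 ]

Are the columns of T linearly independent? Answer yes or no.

no

Row reduce T to echelon form.
R2 ← R2 − (2/3)·R1: [0, 0]
R3 ← R3 + R1: [0, 0]
R4 ← R4 − (2/3)·R1: [0, 0]
1 pivot among 2 columns.
Only 1 < 2 pivot columns, so the columns are linearly dependent.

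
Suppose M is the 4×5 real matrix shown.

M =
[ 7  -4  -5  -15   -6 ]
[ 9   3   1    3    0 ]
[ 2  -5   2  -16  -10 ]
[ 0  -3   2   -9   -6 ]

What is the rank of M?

Row reduce to echelon form.
R2 ← R2 − (9/7)·R1: [0, 57/7, 52/7, 156/7, 54/7]
R3 ← R3 − (2/7)·R1: [0, -27/7, 24/7, -82/7, -58/7]
R3 ← R3 + (9/19)·R2: [0, 0, 132/19, -22/19, -88/19]
R4 ← R4 + (7/19)·R2: [0, 0, 90/19, -15/19, -60/19]
R4 ← R4 − (15/22)·R3: [0, 0, 0, 0, 0]
Echelon form has 3 nonzero rows, so rank(M) = 3.

3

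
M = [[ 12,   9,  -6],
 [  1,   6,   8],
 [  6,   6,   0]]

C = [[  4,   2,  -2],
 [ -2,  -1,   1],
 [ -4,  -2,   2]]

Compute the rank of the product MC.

First compute MC:
[[ 54,  27, -27],
 [-40, -20,  20],
 [ 12,   6,  -6]]
Now row reduce the product.
R2 ← R2 + (20/27)·R1: [0, 0, 0]
R3 ← R3 − (2/9)·R1: [0, 0, 0]
1 nonzero row, so rank(MC) = 1.

1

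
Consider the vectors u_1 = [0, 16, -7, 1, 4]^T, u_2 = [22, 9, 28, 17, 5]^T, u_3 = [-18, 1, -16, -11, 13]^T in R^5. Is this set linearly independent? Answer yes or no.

yes

Form the matrix with these vectors as rows and row reduce.
Swap R1 ↔ R2
R3 ← R3 + (9/11)·R1: [0, 92/11, 76/11, 32/11, 188/11]
R3 ← R3 − (23/44)·R2: [0, 0, 465/44, 105/44, 15]
3 nonzero rows, so the 3 vectors span a space of dimension 3.
Since 3 = 3, the vectors are linearly independent.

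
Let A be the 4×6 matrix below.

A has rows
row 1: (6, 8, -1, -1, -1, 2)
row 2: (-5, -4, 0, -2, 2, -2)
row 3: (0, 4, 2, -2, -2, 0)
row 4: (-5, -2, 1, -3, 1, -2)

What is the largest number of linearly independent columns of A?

3

Row reduce to echelon form.
R2 ← R2 + (5/6)·R1: [0, 8/3, -5/6, -17/6, 7/6, -1/3]
R4 ← R4 + (5/6)·R1: [0, 14/3, 1/6, -23/6, 1/6, -1/3]
R3 ← R3 − (3/2)·R2: [0, 0, 13/4, 9/4, -15/4, 1/2]
R4 ← R4 − (7/4)·R2: [0, 0, 13/8, 9/8, -15/8, 1/4]
R4 ← R4 − (1/2)·R3: [0, 0, 0, 0, 0, 0]
Echelon form has 3 nonzero rows, so rank(A) = 3.
The rank gives the maximum number of linearly independent columns: 3.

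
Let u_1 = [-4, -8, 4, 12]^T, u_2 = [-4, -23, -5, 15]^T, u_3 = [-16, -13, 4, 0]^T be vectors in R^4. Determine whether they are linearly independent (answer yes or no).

Form the matrix with these vectors as rows and row reduce.
R2 ← R2 − R1: [0, -15, -9, 3]
R3 ← R3 − (4)·R1: [0, 19, -12, -48]
R3 ← R3 + (19/15)·R2: [0, 0, -117/5, -221/5]
3 nonzero rows, so the 3 vectors span a space of dimension 3.
Since 3 = 3, the vectors are linearly independent.

yes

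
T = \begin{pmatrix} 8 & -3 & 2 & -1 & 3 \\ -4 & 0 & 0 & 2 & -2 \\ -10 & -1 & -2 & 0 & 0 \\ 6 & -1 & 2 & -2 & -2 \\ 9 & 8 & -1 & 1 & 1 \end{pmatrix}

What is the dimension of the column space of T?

Row reduce to echelon form.
R2 ← R2 + (1/2)·R1: [0, -3/2, 1, 3/2, -1/2]
R3 ← R3 + (5/4)·R1: [0, -19/4, 1/2, -5/4, 15/4]
R4 ← R4 − (3/4)·R1: [0, 5/4, 1/2, -5/4, -17/4]
R5 ← R5 − (9/8)·R1: [0, 91/8, -13/4, 17/8, -19/8]
R3 ← R3 − (19/6)·R2: [0, 0, -8/3, -6, 16/3]
R4 ← R4 + (5/6)·R2: [0, 0, 4/3, 0, -14/3]
R5 ← R5 + (91/12)·R2: [0, 0, 13/3, 27/2, -37/6]
R4 ← R4 + (1/2)·R3: [0, 0, 0, -3, -2]
R5 ← R5 + (13/8)·R3: [0, 0, 0, 15/4, 5/2]
R5 ← R5 + (5/4)·R4: [0, 0, 0, 0, 0]
Echelon form has 4 nonzero rows, so rank(T) = 4.
The column space has dimension equal to the rank: 4.

4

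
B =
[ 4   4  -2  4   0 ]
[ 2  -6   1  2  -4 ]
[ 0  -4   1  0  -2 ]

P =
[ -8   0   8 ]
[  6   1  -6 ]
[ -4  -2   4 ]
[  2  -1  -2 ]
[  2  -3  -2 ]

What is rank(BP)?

2

First compute BP:
[[  8,   4,  -8],
 [-60,   2,  60],
 [-32,   0,  32]]
Now row reduce the product.
R2 ← R2 + (15/2)·R1: [0, 32, 0]
R3 ← R3 + (4)·R1: [0, 16, 0]
R3 ← R3 − (1/2)·R2: [0, 0, 0]
2 nonzero rows, so rank(BP) = 2.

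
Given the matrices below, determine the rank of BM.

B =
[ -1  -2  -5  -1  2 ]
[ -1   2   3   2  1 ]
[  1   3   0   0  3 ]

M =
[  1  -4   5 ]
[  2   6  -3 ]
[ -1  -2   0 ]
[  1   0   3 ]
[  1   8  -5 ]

First compute BM:
[[  1,  18, -12],
 [  3,  18, -10],
 [ 10,  38, -19]]
Now row reduce the product.
R2 ← R2 − (3)·R1: [0, -36, 26]
R3 ← R3 − (10)·R1: [0, -142, 101]
R3 ← R3 − (71/18)·R2: [0, 0, -14/9]
3 nonzero rows, so rank(BM) = 3.

3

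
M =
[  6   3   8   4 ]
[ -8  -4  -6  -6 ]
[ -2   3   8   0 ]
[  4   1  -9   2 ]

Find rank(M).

4

Row reduce to echelon form.
R2 ← R2 + (4/3)·R1: [0, 0, 14/3, -2/3]
R3 ← R3 + (1/3)·R1: [0, 4, 32/3, 4/3]
R4 ← R4 − (2/3)·R1: [0, -1, -43/3, -2/3]
Swap R2 ↔ R3
R4 ← R4 + (1/4)·R2: [0, 0, -35/3, -1/3]
R4 ← R4 + (5/2)·R3: [0, 0, 0, -2]
Echelon form has 4 nonzero rows, so rank(M) = 4.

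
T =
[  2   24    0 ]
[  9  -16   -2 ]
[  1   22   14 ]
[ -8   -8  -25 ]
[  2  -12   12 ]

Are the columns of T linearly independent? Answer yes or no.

yes

Row reduce T to echelon form.
R2 ← R2 − (9/2)·R1: [0, -124, -2]
R3 ← R3 − (1/2)·R1: [0, 10, 14]
R4 ← R4 + (4)·R1: [0, 88, -25]
R5 ← R5 − R1: [0, -36, 12]
R3 ← R3 + (5/62)·R2: [0, 0, 429/31]
R4 ← R4 + (22/31)·R2: [0, 0, -819/31]
R5 ← R5 − (9/31)·R2: [0, 0, 390/31]
R4 ← R4 + (21/11)·R3: [0, 0, 0]
R5 ← R5 − (10/11)·R3: [0, 0, 0]
3 pivots among 3 columns.
Every column is a pivot column, so the columns are linearly independent.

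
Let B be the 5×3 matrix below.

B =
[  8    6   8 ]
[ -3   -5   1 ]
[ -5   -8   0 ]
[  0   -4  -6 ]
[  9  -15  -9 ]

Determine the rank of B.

Row reduce to echelon form.
R2 ← R2 + (3/8)·R1: [0, -11/4, 4]
R3 ← R3 + (5/8)·R1: [0, -17/4, 5]
R5 ← R5 − (9/8)·R1: [0, -87/4, -18]
R3 ← R3 − (17/11)·R2: [0, 0, -13/11]
R4 ← R4 − (16/11)·R2: [0, 0, -130/11]
R5 ← R5 − (87/11)·R2: [0, 0, -546/11]
R4 ← R4 − (10)·R3: [0, 0, 0]
R5 ← R5 − (42)·R3: [0, 0, 0]
Echelon form has 3 nonzero rows, so rank(B) = 3.

3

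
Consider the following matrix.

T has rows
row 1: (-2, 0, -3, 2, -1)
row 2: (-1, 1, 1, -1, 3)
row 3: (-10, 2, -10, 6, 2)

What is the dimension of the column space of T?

Row reduce to echelon form.
R2 ← R2 − (1/2)·R1: [0, 1, 5/2, -2, 7/2]
R3 ← R3 − (5)·R1: [0, 2, 5, -4, 7]
R3 ← R3 − (2)·R2: [0, 0, 0, 0, 0]
Echelon form has 2 nonzero rows, so rank(T) = 2.
The column space has dimension equal to the rank: 2.

2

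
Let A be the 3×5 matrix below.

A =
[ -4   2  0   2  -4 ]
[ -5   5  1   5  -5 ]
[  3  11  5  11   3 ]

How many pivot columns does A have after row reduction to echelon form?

2

Row reduce to echelon form.
R2 ← R2 − (5/4)·R1: [0, 5/2, 1, 5/2, 0]
R3 ← R3 + (3/4)·R1: [0, 25/2, 5, 25/2, 0]
R3 ← R3 − (5)·R2: [0, 0, 0, 0, 0]
Echelon form has 2 nonzero rows, so rank(A) = 2.
Each nonzero row contributes one pivot column: 2 pivot columns.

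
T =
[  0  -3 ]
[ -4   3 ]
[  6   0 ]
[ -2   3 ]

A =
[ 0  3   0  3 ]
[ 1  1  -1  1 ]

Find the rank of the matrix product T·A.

2

First compute TA:
[[ -3,  -3,   3,  -3],
 [  3,  -9,  -3,  -9],
 [  0,  18,   0,  18],
 [  3,  -3,  -3,  -3]]
Now row reduce the product.
R2 ← R2 + R1: [0, -12, 0, -12]
R4 ← R4 + R1: [0, -6, 0, -6]
R3 ← R3 + (3/2)·R2: [0, 0, 0, 0]
R4 ← R4 − (1/2)·R2: [0, 0, 0, 0]
2 nonzero rows, so rank(TA) = 2.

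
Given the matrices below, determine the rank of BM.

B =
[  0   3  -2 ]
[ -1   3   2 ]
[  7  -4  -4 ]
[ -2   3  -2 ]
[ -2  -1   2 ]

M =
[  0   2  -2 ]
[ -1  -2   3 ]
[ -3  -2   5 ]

First compute BM:
[[  3,  -2,  -1],
 [ -9, -12,  21],
 [ 16,  30, -46],
 [  3,  -6,   3],
 [ -5,  -6,  11]]
Now row reduce the product.
R2 ← R2 + (3)·R1: [0, -18, 18]
R3 ← R3 − (16/3)·R1: [0, 122/3, -122/3]
R4 ← R4 − R1: [0, -4, 4]
R5 ← R5 + (5/3)·R1: [0, -28/3, 28/3]
R3 ← R3 + (61/27)·R2: [0, 0, 0]
R4 ← R4 − (2/9)·R2: [0, 0, 0]
R5 ← R5 − (14/27)·R2: [0, 0, 0]
2 nonzero rows, so rank(BM) = 2.

2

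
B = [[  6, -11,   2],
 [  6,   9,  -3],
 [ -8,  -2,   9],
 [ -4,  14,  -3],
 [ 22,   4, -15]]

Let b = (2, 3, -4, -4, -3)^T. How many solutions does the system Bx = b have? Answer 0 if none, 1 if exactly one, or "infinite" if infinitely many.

Row reduce the augmented matrix [B | b].
R2 ← R2 − R1: [0, 20, -5, 1]
R3 ← R3 + (4/3)·R1: [0, -50/3, 35/3, -4/3]
R4 ← R4 + (2/3)·R1: [0, 20/3, -5/3, -8/3]
R5 ← R5 − (11/3)·R1: [0, 133/3, -67/3, -31/3]
R3 ← R3 + (5/6)·R2: [0, 0, 15/2, -1/2]
R4 ← R4 − (1/3)·R2: [0, 0, 0, -3]
R5 ← R5 − (133/60)·R2: [0, 0, -45/4, -251/20]
R5 ← R5 + (3/2)·R3: [0, 0, 0, -133/10]
R5 ← R5 − (133/30)·R4: [0, 0, 0, 0]
The echelon form has 4 nonzero rows; the last pivot sits in the augmented column, so rank(B) = 3 but rank([B|b]) = 4.
Since the ranks differ, the system is inconsistent.
It has no solutions.

0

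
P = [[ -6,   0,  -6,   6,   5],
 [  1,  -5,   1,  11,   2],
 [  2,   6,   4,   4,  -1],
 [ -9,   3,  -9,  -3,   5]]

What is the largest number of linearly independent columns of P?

Row reduce to echelon form.
R2 ← R2 + (1/6)·R1: [0, -5, 0, 12, 17/6]
R3 ← R3 + (1/3)·R1: [0, 6, 2, 6, 2/3]
R4 ← R4 − (3/2)·R1: [0, 3, 0, -12, -5/2]
R3 ← R3 + (6/5)·R2: [0, 0, 2, 102/5, 61/15]
R4 ← R4 + (3/5)·R2: [0, 0, 0, -24/5, -4/5]
Echelon form has 4 nonzero rows, so rank(P) = 4.
The rank gives the maximum number of linearly independent columns: 4.

4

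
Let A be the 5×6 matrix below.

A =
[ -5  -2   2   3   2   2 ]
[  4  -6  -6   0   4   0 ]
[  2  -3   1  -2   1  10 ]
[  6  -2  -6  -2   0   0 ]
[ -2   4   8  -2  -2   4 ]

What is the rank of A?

4

Row reduce to echelon form.
R2 ← R2 + (4/5)·R1: [0, -38/5, -22/5, 12/5, 28/5, 8/5]
R3 ← R3 + (2/5)·R1: [0, -19/5, 9/5, -4/5, 9/5, 54/5]
R4 ← R4 + (6/5)·R1: [0, -22/5, -18/5, 8/5, 12/5, 12/5]
R5 ← R5 − (2/5)·R1: [0, 24/5, 36/5, -16/5, -14/5, 16/5]
R3 ← R3 − (1/2)·R2: [0, 0, 4, -2, -1, 10]
R4 ← R4 − (11/19)·R2: [0, 0, -20/19, 4/19, -16/19, 28/19]
R5 ← R5 + (12/19)·R2: [0, 0, 84/19, -32/19, 14/19, 80/19]
R4 ← R4 + (5/19)·R3: [0, 0, 0, -6/19, -21/19, 78/19]
R5 ← R5 − (21/19)·R3: [0, 0, 0, 10/19, 35/19, -130/19]
R5 ← R5 + (5/3)·R4: [0, 0, 0, 0, 0, 0]
Echelon form has 4 nonzero rows, so rank(A) = 4.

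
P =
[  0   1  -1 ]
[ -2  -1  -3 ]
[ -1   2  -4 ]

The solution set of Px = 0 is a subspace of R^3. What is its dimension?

Row reduce to echelon form.
Swap R1 ↔ R2
R3 ← R3 − (1/2)·R1: [0, 5/2, -5/2]
R3 ← R3 − (5/2)·R2: [0, 0, 0]
2 nonzero rows, so rank(P) = 2.
P has 3 columns; by rank–nullity, nullity = 3 − 2 = 1.

1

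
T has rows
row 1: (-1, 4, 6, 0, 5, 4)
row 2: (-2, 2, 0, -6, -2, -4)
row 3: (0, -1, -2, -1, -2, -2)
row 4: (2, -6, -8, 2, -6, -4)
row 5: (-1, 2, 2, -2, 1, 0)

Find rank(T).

2

Row reduce to echelon form.
R2 ← R2 − (2)·R1: [0, -6, -12, -6, -12, -12]
R4 ← R4 + (2)·R1: [0, 2, 4, 2, 4, 4]
R5 ← R5 − R1: [0, -2, -4, -2, -4, -4]
R3 ← R3 − (1/6)·R2: [0, 0, 0, 0, 0, 0]
R4 ← R4 + (1/3)·R2: [0, 0, 0, 0, 0, 0]
R5 ← R5 − (1/3)·R2: [0, 0, 0, 0, 0, 0]
Echelon form has 2 nonzero rows, so rank(T) = 2.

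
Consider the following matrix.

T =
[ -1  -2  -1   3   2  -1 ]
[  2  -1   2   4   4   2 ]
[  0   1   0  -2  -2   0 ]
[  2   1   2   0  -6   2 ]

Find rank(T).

Row reduce to echelon form.
R2 ← R2 + (2)·R1: [0, -5, 0, 10, 8, 0]
R4 ← R4 + (2)·R1: [0, -3, 0, 6, -2, 0]
R3 ← R3 + (1/5)·R2: [0, 0, 0, 0, -2/5, 0]
R4 ← R4 − (3/5)·R2: [0, 0, 0, 0, -34/5, 0]
R4 ← R4 − (17)·R3: [0, 0, 0, 0, 0, 0]
Echelon form has 3 nonzero rows, so rank(T) = 3.

3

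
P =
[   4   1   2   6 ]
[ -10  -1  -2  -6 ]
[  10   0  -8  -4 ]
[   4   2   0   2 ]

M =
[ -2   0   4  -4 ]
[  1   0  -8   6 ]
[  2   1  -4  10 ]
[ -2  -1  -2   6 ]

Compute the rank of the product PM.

4

First compute PM:
[[-15,  -4, -12,  46],
 [ 27,   4, -12, -22],
 [-28,  -4,  80, -144],
 [-10,  -2,  -4,   8]]
Now row reduce the product.
R2 ← R2 + (9/5)·R1: [0, -16/5, -168/5, 304/5]
R3 ← R3 − (28/15)·R1: [0, 52/15, 512/5, -3448/15]
R4 ← R4 − (2/3)·R1: [0, 2/3, 4, -68/3]
R3 ← R3 + (13/12)·R2: [0, 0, 66, -164]
R4 ← R4 + (5/24)·R2: [0, 0, -3, -10]
R4 ← R4 + (1/22)·R3: [0, 0, 0, -192/11]
4 nonzero rows, so rank(PM) = 4.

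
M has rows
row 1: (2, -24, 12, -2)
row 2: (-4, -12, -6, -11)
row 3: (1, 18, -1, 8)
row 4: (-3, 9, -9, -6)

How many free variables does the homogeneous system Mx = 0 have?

Row reduce to echelon form.
R2 ← R2 + (2)·R1: [0, -60, 18, -15]
R3 ← R3 − (1/2)·R1: [0, 30, -7, 9]
R4 ← R4 + (3/2)·R1: [0, -27, 9, -9]
R3 ← R3 + (1/2)·R2: [0, 0, 2, 3/2]
R4 ← R4 − (9/20)·R2: [0, 0, 9/10, -9/4]
R4 ← R4 − (9/20)·R3: [0, 0, 0, -117/40]
4 nonzero rows, so rank(M) = 4.
M has 4 columns; by rank–nullity, nullity = 4 − 4 = 0.

0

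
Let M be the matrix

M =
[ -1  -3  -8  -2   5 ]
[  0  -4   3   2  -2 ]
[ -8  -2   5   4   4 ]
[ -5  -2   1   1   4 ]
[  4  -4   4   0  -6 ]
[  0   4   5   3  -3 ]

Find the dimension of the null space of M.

Row reduce to echelon form.
R3 ← R3 − (8)·R1: [0, 22, 69, 20, -36]
R4 ← R4 − (5)·R1: [0, 13, 41, 11, -21]
R5 ← R5 + (4)·R1: [0, -16, -28, -8, 14]
R3 ← R3 + (11/2)·R2: [0, 0, 171/2, 31, -47]
R4 ← R4 + (13/4)·R2: [0, 0, 203/4, 35/2, -55/2]
R5 ← R5 − (4)·R2: [0, 0, -40, -16, 22]
R6 ← R6 + R2: [0, 0, 8, 5, -5]
R4 ← R4 − (203/342)·R3: [0, 0, 0, -154/171, 68/171]
R5 ← R5 + (80/171)·R3: [0, 0, 0, -256/171, 2/171]
R6 ← R6 − (16/171)·R3: [0, 0, 0, 359/171, -103/171]
R5 ← R5 − (128/77)·R4: [0, 0, 0, 0, -50/77]
R6 ← R6 + (359/154)·R4: [0, 0, 0, 0, 25/77]
R6 ← R6 + (1/2)·R5: [0, 0, 0, 0, 0]
5 nonzero rows, so rank(M) = 5.
M has 5 columns; by rank–nullity, nullity = 5 − 5 = 0.

0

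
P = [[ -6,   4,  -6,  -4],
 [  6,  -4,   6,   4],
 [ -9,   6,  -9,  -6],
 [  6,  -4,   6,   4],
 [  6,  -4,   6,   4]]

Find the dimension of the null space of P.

Row reduce to echelon form.
R2 ← R2 + R1: [0, 0, 0, 0]
R3 ← R3 − (3/2)·R1: [0, 0, 0, 0]
R4 ← R4 + R1: [0, 0, 0, 0]
R5 ← R5 + R1: [0, 0, 0, 0]
1 nonzero row, so rank(P) = 1.
P has 4 columns; by rank–nullity, nullity = 4 − 1 = 3.

3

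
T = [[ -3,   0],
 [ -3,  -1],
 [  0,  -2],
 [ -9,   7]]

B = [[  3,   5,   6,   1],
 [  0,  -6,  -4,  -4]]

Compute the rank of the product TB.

2

First compute TB:
[[ -9, -15, -18,  -3],
 [ -9,  -9, -14,   1],
 [  0,  12,   8,   8],
 [-27, -87, -82, -37]]
Now row reduce the product.
R2 ← R2 − R1: [0, 6, 4, 4]
R4 ← R4 − (3)·R1: [0, -42, -28, -28]
R3 ← R3 − (2)·R2: [0, 0, 0, 0]
R4 ← R4 + (7)·R2: [0, 0, 0, 0]
2 nonzero rows, so rank(TB) = 2.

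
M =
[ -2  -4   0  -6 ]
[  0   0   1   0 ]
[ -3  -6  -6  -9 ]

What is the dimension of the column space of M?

2

Row reduce to echelon form.
R3 ← R3 − (3/2)·R1: [0, 0, -6, 0]
R3 ← R3 + (6)·R2: [0, 0, 0, 0]
Echelon form has 2 nonzero rows, so rank(M) = 2.
The column space has dimension equal to the rank: 2.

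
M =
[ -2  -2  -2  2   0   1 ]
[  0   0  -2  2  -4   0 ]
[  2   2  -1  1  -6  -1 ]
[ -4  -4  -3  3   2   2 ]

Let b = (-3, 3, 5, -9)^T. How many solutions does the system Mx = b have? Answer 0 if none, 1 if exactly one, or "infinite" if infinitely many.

Row reduce the augmented matrix [M | b].
R3 ← R3 + R1: [0, 0, -3, 3, -6, 0, 2]
R4 ← R4 − (2)·R1: [0, 0, 1, -1, 2, 0, -3]
R3 ← R3 − (3/2)·R2: [0, 0, 0, 0, 0, 0, -5/2]
R4 ← R4 + (1/2)·R2: [0, 0, 0, 0, 0, 0, -3/2]
R4 ← R4 − (3/5)·R3: [0, 0, 0, 0, 0, 0, 0]
The echelon form has 3 nonzero rows; the last pivot sits in the augmented column, so rank(M) = 2 but rank([M|b]) = 3.
Since the ranks differ, the system is inconsistent.
It has no solutions.

0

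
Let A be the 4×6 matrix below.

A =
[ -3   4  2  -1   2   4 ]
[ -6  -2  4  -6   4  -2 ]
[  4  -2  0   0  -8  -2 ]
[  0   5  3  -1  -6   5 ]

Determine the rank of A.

Row reduce to echelon form.
R2 ← R2 − (2)·R1: [0, -10, 0, -4, 0, -10]
R3 ← R3 + (4/3)·R1: [0, 10/3, 8/3, -4/3, -16/3, 10/3]
R3 ← R3 + (1/3)·R2: [0, 0, 8/3, -8/3, -16/3, 0]
R4 ← R4 + (1/2)·R2: [0, 0, 3, -3, -6, 0]
R4 ← R4 − (9/8)·R3: [0, 0, 0, 0, 0, 0]
Echelon form has 3 nonzero rows, so rank(A) = 3.

3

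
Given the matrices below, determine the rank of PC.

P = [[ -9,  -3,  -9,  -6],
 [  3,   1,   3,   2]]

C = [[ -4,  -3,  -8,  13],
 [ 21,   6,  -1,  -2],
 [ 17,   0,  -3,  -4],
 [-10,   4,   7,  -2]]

1

First compute PC:
[[-120, -15,  60, -63],
 [ 40,   5, -20,  21]]
Now row reduce the product.
R2 ← R2 + (1/3)·R1: [0, 0, 0, 0]
1 nonzero row, so rank(PC) = 1.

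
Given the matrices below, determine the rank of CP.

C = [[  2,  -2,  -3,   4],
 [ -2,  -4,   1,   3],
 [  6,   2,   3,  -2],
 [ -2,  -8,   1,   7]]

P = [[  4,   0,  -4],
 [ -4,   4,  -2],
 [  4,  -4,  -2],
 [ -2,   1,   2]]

3

First compute CP:
[[ -4,   8,  10],
 [  6, -17,  20],
 [ 32,  -6, -38],
 [ 14, -29,  36]]
Now row reduce the product.
R2 ← R2 + (3/2)·R1: [0, -5, 35]
R3 ← R3 + (8)·R1: [0, 58, 42]
R4 ← R4 + (7/2)·R1: [0, -1, 71]
R3 ← R3 + (58/5)·R2: [0, 0, 448]
R4 ← R4 − (1/5)·R2: [0, 0, 64]
R4 ← R4 − (1/7)·R3: [0, 0, 0]
3 nonzero rows, so rank(CP) = 3.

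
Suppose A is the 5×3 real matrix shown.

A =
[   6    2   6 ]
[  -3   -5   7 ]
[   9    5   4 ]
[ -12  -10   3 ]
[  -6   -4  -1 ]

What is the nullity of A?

Row reduce to echelon form.
R2 ← R2 + (1/2)·R1: [0, -4, 10]
R3 ← R3 − (3/2)·R1: [0, 2, -5]
R4 ← R4 + (2)·R1: [0, -6, 15]
R5 ← R5 + R1: [0, -2, 5]
R3 ← R3 + (1/2)·R2: [0, 0, 0]
R4 ← R4 − (3/2)·R2: [0, 0, 0]
R5 ← R5 − (1/2)·R2: [0, 0, 0]
2 nonzero rows, so rank(A) = 2.
A has 3 columns; by rank–nullity, nullity = 3 − 2 = 1.

1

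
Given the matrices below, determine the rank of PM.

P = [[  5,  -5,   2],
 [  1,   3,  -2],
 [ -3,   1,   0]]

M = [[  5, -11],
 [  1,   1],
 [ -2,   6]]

First compute PM:
[[ 16, -48],
 [ 12, -20],
 [-14,  34]]
Now row reduce the product.
R2 ← R2 − (3/4)·R1: [0, 16]
R3 ← R3 + (7/8)·R1: [0, -8]
R3 ← R3 + (1/2)·R2: [0, 0]
2 nonzero rows, so rank(PM) = 2.

2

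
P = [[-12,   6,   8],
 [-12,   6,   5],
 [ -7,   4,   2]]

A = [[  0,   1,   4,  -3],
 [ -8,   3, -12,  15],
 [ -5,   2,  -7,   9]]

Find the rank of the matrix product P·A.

2

First compute PA:
[[-88,  22, -176, 198],
 [-73,  16, -155, 171],
 [-42,   9, -90,  99]]
Now row reduce the product.
R2 ← R2 − (73/88)·R1: [0, -9/4, -9, 27/4]
R3 ← R3 − (21/44)·R1: [0, -3/2, -6, 9/2]
R3 ← R3 − (2/3)·R2: [0, 0, 0, 0]
2 nonzero rows, so rank(PA) = 2.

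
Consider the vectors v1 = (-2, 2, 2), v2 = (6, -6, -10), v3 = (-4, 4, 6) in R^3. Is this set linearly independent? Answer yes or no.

Form the matrix with these vectors as rows and row reduce.
R2 ← R2 + (3)·R1: [0, 0, -4]
R3 ← R3 − (2)·R1: [0, 0, 2]
R3 ← R3 + (1/2)·R2: [0, 0, 0]
2 nonzero rows, so the 3 vectors span a space of dimension 2.
Since 2 < 3, the vectors are linearly dependent.

no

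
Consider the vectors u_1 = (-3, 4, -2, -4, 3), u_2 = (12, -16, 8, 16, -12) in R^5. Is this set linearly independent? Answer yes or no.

Form the matrix with these vectors as rows and row reduce.
R2 ← R2 + (4)·R1: [0, 0, 0, 0, 0]
1 nonzero row, so the 2 vectors span a space of dimension 1.
Since 1 < 2, the vectors are linearly dependent.

no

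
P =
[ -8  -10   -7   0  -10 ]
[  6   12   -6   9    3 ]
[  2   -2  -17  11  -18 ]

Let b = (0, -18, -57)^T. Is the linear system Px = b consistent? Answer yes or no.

yes

Row reduce the augmented matrix [P | b].
R2 ← R2 + (3/4)·R1: [0, 9/2, -45/4, 9, -9/2, -18]
R3 ← R3 + (1/4)·R1: [0, -9/2, -75/4, 11, -41/2, -57]
R3 ← R3 + R2: [0, 0, -30, 20, -25, -75]
The echelon form has 3 nonzero rows, and every pivot lies in the first 5 columns, so rank(P) = rank([P|b]) = 3.
The system is consistent.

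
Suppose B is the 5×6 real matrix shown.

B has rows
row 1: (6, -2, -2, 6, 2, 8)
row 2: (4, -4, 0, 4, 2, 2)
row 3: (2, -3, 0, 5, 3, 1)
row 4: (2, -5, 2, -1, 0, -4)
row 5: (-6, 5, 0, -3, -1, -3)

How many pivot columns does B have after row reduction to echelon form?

Row reduce to echelon form.
R2 ← R2 − (2/3)·R1: [0, -8/3, 4/3, 0, 2/3, -10/3]
R3 ← R3 − (1/3)·R1: [0, -7/3, 2/3, 3, 7/3, -5/3]
R4 ← R4 − (1/3)·R1: [0, -13/3, 8/3, -3, -2/3, -20/3]
R5 ← R5 + R1: [0, 3, -2, 3, 1, 5]
R3 ← R3 − (7/8)·R2: [0, 0, -1/2, 3, 7/4, 5/4]
R4 ← R4 − (13/8)·R2: [0, 0, 1/2, -3, -7/4, -5/4]
R5 ← R5 + (9/8)·R2: [0, 0, -1/2, 3, 7/4, 5/4]
R4 ← R4 + R3: [0, 0, 0, 0, 0, 0]
R5 ← R5 − R3: [0, 0, 0, 0, 0, 0]
Echelon form has 3 nonzero rows, so rank(B) = 3.
Each nonzero row contributes one pivot column: 3 pivot columns.

3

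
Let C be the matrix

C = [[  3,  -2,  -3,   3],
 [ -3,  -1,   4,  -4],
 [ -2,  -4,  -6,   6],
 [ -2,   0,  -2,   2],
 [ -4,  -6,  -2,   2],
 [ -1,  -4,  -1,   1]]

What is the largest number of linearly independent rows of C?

Row reduce to echelon form.
R2 ← R2 + R1: [0, -3, 1, -1]
R3 ← R3 + (2/3)·R1: [0, -16/3, -8, 8]
R4 ← R4 + (2/3)·R1: [0, -4/3, -4, 4]
R5 ← R5 + (4/3)·R1: [0, -26/3, -6, 6]
R6 ← R6 + (1/3)·R1: [0, -14/3, -2, 2]
R3 ← R3 − (16/9)·R2: [0, 0, -88/9, 88/9]
R4 ← R4 − (4/9)·R2: [0, 0, -40/9, 40/9]
R5 ← R5 − (26/9)·R2: [0, 0, -80/9, 80/9]
R6 ← R6 − (14/9)·R2: [0, 0, -32/9, 32/9]
R4 ← R4 − (5/11)·R3: [0, 0, 0, 0]
R5 ← R5 − (10/11)·R3: [0, 0, 0, 0]
R6 ← R6 − (4/11)·R3: [0, 0, 0, 0]
Echelon form has 3 nonzero rows, so rank(C) = 3.
The rank gives the maximum number of linearly independent rows: 3.

3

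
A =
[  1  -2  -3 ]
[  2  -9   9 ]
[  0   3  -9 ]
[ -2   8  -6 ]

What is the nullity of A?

1

Row reduce to echelon form.
R2 ← R2 − (2)·R1: [0, -5, 15]
R4 ← R4 + (2)·R1: [0, 4, -12]
R3 ← R3 + (3/5)·R2: [0, 0, 0]
R4 ← R4 + (4/5)·R2: [0, 0, 0]
2 nonzero rows, so rank(A) = 2.
A has 3 columns; by rank–nullity, nullity = 3 − 2 = 1.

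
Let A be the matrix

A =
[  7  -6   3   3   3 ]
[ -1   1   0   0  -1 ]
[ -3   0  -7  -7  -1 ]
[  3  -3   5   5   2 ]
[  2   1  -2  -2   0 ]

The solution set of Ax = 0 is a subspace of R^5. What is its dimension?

1

Row reduce to echelon form.
R2 ← R2 + (1/7)·R1: [0, 1/7, 3/7, 3/7, -4/7]
R3 ← R3 + (3/7)·R1: [0, -18/7, -40/7, -40/7, 2/7]
R4 ← R4 − (3/7)·R1: [0, -3/7, 26/7, 26/7, 5/7]
R5 ← R5 − (2/7)·R1: [0, 19/7, -20/7, -20/7, -6/7]
R3 ← R3 + (18)·R2: [0, 0, 2, 2, -10]
R4 ← R4 + (3)·R2: [0, 0, 5, 5, -1]
R5 ← R5 − (19)·R2: [0, 0, -11, -11, 10]
R4 ← R4 − (5/2)·R3: [0, 0, 0, 0, 24]
R5 ← R5 + (11/2)·R3: [0, 0, 0, 0, -45]
R5 ← R5 + (15/8)·R4: [0, 0, 0, 0, 0]
4 nonzero rows, so rank(A) = 4.
A has 5 columns; by rank–nullity, nullity = 5 − 4 = 1.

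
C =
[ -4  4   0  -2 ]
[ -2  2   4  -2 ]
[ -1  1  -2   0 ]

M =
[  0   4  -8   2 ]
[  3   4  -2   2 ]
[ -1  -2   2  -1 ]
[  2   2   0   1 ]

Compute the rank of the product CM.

2

First compute CM:
[[  8,  -4,  24,  -2],
 [ -2, -12,  20,  -6],
 [  5,   4,   2,   2]]
Now row reduce the product.
R2 ← R2 + (1/4)·R1: [0, -13, 26, -13/2]
R3 ← R3 − (5/8)·R1: [0, 13/2, -13, 13/4]
R3 ← R3 + (1/2)·R2: [0, 0, 0, 0]
2 nonzero rows, so rank(CM) = 2.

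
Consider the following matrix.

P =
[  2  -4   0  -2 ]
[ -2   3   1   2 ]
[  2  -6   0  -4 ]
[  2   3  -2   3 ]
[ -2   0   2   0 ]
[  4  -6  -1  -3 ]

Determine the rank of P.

3

Row reduce to echelon form.
R2 ← R2 + R1: [0, -1, 1, 0]
R3 ← R3 − R1: [0, -2, 0, -2]
R4 ← R4 − R1: [0, 7, -2, 5]
R5 ← R5 + R1: [0, -4, 2, -2]
R6 ← R6 − (2)·R1: [0, 2, -1, 1]
R3 ← R3 − (2)·R2: [0, 0, -2, -2]
R4 ← R4 + (7)·R2: [0, 0, 5, 5]
R5 ← R5 − (4)·R2: [0, 0, -2, -2]
R6 ← R6 + (2)·R2: [0, 0, 1, 1]
R4 ← R4 + (5/2)·R3: [0, 0, 0, 0]
R5 ← R5 − R3: [0, 0, 0, 0]
R6 ← R6 + (1/2)·R3: [0, 0, 0, 0]
Echelon form has 3 nonzero rows, so rank(P) = 3.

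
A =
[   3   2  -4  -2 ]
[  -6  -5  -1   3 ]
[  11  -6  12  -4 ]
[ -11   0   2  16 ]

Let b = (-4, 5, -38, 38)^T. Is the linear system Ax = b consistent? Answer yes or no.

Row reduce the augmented matrix [A | b].
R2 ← R2 + (2)·R1: [0, -1, -9, -1, -3]
R3 ← R3 − (11/3)·R1: [0, -40/3, 80/3, 10/3, -70/3]
R4 ← R4 + (11/3)·R1: [0, 22/3, -38/3, 26/3, 70/3]
R3 ← R3 − (40/3)·R2: [0, 0, 440/3, 50/3, 50/3]
R4 ← R4 + (22/3)·R2: [0, 0, -236/3, 4/3, 4/3]
R4 ← R4 + (59/110)·R3: [0, 0, 0, 113/11, 113/11]
The echelon form has 4 nonzero rows, and every pivot lies in the first 4 columns, so rank(A) = rank([A|b]) = 4.
The system is consistent.

yes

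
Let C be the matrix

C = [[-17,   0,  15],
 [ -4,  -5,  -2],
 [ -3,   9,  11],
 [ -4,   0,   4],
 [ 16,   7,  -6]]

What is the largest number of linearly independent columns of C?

Row reduce to echelon form.
R2 ← R2 − (4/17)·R1: [0, -5, -94/17]
R3 ← R3 − (3/17)·R1: [0, 9, 142/17]
R4 ← R4 − (4/17)·R1: [0, 0, 8/17]
R5 ← R5 + (16/17)·R1: [0, 7, 138/17]
R3 ← R3 + (9/5)·R2: [0, 0, -8/5]
R5 ← R5 + (7/5)·R2: [0, 0, 32/85]
R4 ← R4 + (5/17)·R3: [0, 0, 0]
R5 ← R5 + (4/17)·R3: [0, 0, 0]
Echelon form has 3 nonzero rows, so rank(C) = 3.
The rank gives the maximum number of linearly independent columns: 3.

3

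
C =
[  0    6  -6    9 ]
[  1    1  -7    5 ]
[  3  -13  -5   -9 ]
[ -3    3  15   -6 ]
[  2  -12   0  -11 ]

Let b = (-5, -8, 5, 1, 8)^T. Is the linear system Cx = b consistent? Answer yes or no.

no

Row reduce the augmented matrix [C | b].
Swap R1 ↔ R2
R3 ← R3 − (3)·R1: [0, -16, 16, -24, 29]
R4 ← R4 + (3)·R1: [0, 6, -6, 9, -23]
R5 ← R5 − (2)·R1: [0, -14, 14, -21, 24]
R3 ← R3 + (8/3)·R2: [0, 0, 0, 0, 47/3]
R4 ← R4 − R2: [0, 0, 0, 0, -18]
R5 ← R5 + (7/3)·R2: [0, 0, 0, 0, 37/3]
R4 ← R4 + (54/47)·R3: [0, 0, 0, 0, 0]
R5 ← R5 − (37/47)·R3: [0, 0, 0, 0, 0]
The echelon form has 3 nonzero rows; the last pivot sits in the augmented column, so rank(C) = 2 but rank([C|b]) = 3.
Since the ranks differ, the system is inconsistent.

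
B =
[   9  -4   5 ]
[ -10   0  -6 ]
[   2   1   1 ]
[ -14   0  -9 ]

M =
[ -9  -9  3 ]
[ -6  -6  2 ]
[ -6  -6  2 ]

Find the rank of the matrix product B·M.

First compute BM:
[[-87, -87,  29],
 [126, 126, -42],
 [-30, -30,  10],
 [180, 180, -60]]
Now row reduce the product.
R2 ← R2 + (42/29)·R1: [0, 0, 0]
R3 ← R3 − (10/29)·R1: [0, 0, 0]
R4 ← R4 + (60/29)·R1: [0, 0, 0]
1 nonzero row, so rank(BM) = 1.

1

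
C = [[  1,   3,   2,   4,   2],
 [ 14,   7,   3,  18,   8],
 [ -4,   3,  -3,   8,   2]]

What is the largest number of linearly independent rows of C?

Row reduce to echelon form.
R2 ← R2 − (14)·R1: [0, -35, -25, -38, -20]
R3 ← R3 + (4)·R1: [0, 15, 5, 24, 10]
R3 ← R3 + (3/7)·R2: [0, 0, -40/7, 54/7, 10/7]
Echelon form has 3 nonzero rows, so rank(C) = 3.
The rank gives the maximum number of linearly independent rows: 3.

3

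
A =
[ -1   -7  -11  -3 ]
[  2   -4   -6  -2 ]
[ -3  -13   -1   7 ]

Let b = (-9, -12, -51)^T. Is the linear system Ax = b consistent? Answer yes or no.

Row reduce the augmented matrix [A | b].
R2 ← R2 + (2)·R1: [0, -18, -28, -8, -30]
R3 ← R3 − (3)·R1: [0, 8, 32, 16, -24]
R3 ← R3 + (4/9)·R2: [0, 0, 176/9, 112/9, -112/3]
The echelon form has 3 nonzero rows, and every pivot lies in the first 4 columns, so rank(A) = rank([A|b]) = 3.
The system is consistent.

yes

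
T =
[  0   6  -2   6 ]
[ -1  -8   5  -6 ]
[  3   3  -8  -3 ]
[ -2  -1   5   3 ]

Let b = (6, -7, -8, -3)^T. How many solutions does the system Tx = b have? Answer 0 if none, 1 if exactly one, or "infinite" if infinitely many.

0

Row reduce the augmented matrix [T | b].
Swap R1 ↔ R2
R3 ← R3 + (3)·R1: [0, -21, 7, -21, -29]
R4 ← R4 − (2)·R1: [0, 15, -5, 15, 11]
R3 ← R3 + (7/2)·R2: [0, 0, 0, 0, -8]
R4 ← R4 − (5/2)·R2: [0, 0, 0, 0, -4]
R4 ← R4 − (1/2)·R3: [0, 0, 0, 0, 0]
The echelon form has 3 nonzero rows; the last pivot sits in the augmented column, so rank(T) = 2 but rank([T|b]) = 3.
Since the ranks differ, the system is inconsistent.
It has no solutions.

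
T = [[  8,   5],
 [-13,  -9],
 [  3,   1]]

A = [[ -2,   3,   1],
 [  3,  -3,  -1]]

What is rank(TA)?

First compute TA:
[[ -1,   9,   3],
 [ -1, -12,  -4],
 [ -3,   6,   2]]
Now row reduce the product.
R2 ← R2 − R1: [0, -21, -7]
R3 ← R3 − (3)·R1: [0, -21, -7]
R3 ← R3 − R2: [0, 0, 0]
2 nonzero rows, so rank(TA) = 2.

2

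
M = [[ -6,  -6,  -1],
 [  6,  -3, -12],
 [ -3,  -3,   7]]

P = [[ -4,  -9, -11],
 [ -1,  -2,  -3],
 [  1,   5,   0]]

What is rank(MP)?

First compute MP:
[[ 29,  61,  84],
 [-33, -108, -57],
 [ 22,  68,  42]]
Now row reduce the product.
R2 ← R2 + (33/29)·R1: [0, -1119/29, 1119/29]
R3 ← R3 − (22/29)·R1: [0, 630/29, -630/29]
R3 ← R3 + (210/373)·R2: [0, 0, 0]
2 nonzero rows, so rank(MP) = 2.

2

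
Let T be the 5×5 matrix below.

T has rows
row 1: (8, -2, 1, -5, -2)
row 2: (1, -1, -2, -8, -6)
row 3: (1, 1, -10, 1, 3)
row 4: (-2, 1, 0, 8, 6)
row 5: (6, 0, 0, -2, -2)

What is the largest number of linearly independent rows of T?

5

Row reduce to echelon form.
R2 ← R2 − (1/8)·R1: [0, -3/4, -17/8, -59/8, -23/4]
R3 ← R3 − (1/8)·R1: [0, 5/4, -81/8, 13/8, 13/4]
R4 ← R4 + (1/4)·R1: [0, 1/2, 1/4, 27/4, 11/2]
R5 ← R5 − (3/4)·R1: [0, 3/2, -3/4, 7/4, -1/2]
R3 ← R3 + (5/3)·R2: [0, 0, -41/3, -32/3, -19/3]
R4 ← R4 + (2/3)·R2: [0, 0, -7/6, 11/6, 5/3]
R5 ← R5 + (2)·R2: [0, 0, -5, -13, -12]
R4 ← R4 − (7/82)·R3: [0, 0, 0, 225/82, 181/82]
R5 ← R5 − (15/41)·R3: [0, 0, 0, -373/41, -397/41]
R5 ← R5 + (746/225)·R4: [0, 0, 0, 0, -532/225]
Echelon form has 5 nonzero rows, so rank(T) = 5.
The rank gives the maximum number of linearly independent rows: 5.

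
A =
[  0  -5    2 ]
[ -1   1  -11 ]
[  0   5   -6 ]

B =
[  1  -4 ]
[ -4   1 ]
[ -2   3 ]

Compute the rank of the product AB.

2

First compute AB:
[[ 16,   1],
 [ 17, -28],
 [ -8, -13]]
Now row reduce the product.
R2 ← R2 − (17/16)·R1: [0, -465/16]
R3 ← R3 + (1/2)·R1: [0, -25/2]
R3 ← R3 − (40/93)·R2: [0, 0]
2 nonzero rows, so rank(AB) = 2.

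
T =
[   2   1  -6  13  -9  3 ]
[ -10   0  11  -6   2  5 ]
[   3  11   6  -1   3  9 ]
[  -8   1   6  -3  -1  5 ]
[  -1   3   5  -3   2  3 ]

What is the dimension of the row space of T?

Row reduce to echelon form.
R2 ← R2 + (5)·R1: [0, 5, -19, 59, -43, 20]
R3 ← R3 − (3/2)·R1: [0, 19/2, 15, -41/2, 33/2, 9/2]
R4 ← R4 + (4)·R1: [0, 5, -18, 49, -37, 17]
R5 ← R5 + (1/2)·R1: [0, 7/2, 2, 7/2, -5/2, 9/2]
R3 ← R3 − (19/10)·R2: [0, 0, 511/10, -663/5, 491/5, -67/2]
R4 ← R4 − R2: [0, 0, 1, -10, 6, -3]
R5 ← R5 − (7/10)·R2: [0, 0, 153/10, -189/5, 138/5, -19/2]
R4 ← R4 − (10/511)·R3: [0, 0, 0, -3784/511, 2084/511, -1198/511]
R5 ← R5 − (153/511)·R3: [0, 0, 0, 972/511, -921/511, 271/511]
R5 ← R5 + (243/946)·R4: [0, 0, 0, 0, -357/473, -34/473]
Echelon form has 5 nonzero rows, so rank(T) = 5.
The row space has dimension equal to the rank: 5.

5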